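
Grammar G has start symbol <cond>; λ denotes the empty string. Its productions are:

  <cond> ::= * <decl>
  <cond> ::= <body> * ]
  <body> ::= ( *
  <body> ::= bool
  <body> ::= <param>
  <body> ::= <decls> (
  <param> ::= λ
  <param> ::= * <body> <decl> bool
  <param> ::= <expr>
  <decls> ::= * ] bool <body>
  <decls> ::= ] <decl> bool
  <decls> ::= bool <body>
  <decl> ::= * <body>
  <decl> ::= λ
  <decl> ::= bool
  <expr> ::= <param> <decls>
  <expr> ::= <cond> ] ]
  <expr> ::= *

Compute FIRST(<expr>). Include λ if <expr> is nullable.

{ (, *, ], bool }

From <expr> ::= <param> <decls>: <param> nullable, take FIRST(<param>) ∪ FIRST(<decls>) = { (, *, ], bool }.
From <expr> ::= <cond> ] ]: add FIRST(<cond>) = { (, *, ], bool }.
<expr> ::= * contributes {*}.
Union: FIRST(<expr>) = { (, *, ], bool }.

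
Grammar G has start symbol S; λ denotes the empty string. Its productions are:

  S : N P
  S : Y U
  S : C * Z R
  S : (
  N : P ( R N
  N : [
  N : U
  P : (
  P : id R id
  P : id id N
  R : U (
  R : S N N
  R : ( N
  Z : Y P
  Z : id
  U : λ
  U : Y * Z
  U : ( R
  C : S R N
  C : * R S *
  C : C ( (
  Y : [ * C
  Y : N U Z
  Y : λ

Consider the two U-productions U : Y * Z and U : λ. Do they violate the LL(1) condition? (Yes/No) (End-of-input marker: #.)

Yes

FIRST(Y * Z) = { (, *, [, id } and FIRST(λ) = { λ }.
The second alternative is nullable and FOLLOW(U) = { #, (, *, [, id } shares ( with FIRST of the first — conflict.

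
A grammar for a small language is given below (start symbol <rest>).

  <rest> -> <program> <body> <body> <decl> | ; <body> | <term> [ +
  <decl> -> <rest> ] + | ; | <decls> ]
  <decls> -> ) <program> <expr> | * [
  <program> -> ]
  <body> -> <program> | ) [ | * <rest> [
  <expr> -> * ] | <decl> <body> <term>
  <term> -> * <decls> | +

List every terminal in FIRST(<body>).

From <body> -> <program>: add FIRST(<program>) = { ] }.
<body> -> ) [ contributes {)}.
<body> -> * <rest> [ contributes {*}.
Union: FIRST(<body>) = { ), *, ] }.

{ ), *, ] }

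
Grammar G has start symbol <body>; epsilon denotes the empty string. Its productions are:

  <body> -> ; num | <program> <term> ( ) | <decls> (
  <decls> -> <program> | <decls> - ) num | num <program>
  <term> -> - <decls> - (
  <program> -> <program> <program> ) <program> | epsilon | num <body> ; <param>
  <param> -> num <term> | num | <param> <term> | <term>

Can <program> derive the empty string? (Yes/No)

Yes

<program> has an epsilon-production, so <program> ⇒ epsilon.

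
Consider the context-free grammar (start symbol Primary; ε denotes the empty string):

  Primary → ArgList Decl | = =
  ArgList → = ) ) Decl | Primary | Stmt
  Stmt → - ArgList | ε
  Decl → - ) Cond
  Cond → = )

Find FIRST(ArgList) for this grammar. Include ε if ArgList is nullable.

ArgList → = ) ) Decl contributes {=}.
From ArgList → Primary: add FIRST(Primary) = { -, = }.
From ArgList → Stmt: add FIRST(Stmt) = { -, ε } (including ε since Stmt is nullable).
Union: FIRST(ArgList) = { -, =, ε }.

{ -, =, ε }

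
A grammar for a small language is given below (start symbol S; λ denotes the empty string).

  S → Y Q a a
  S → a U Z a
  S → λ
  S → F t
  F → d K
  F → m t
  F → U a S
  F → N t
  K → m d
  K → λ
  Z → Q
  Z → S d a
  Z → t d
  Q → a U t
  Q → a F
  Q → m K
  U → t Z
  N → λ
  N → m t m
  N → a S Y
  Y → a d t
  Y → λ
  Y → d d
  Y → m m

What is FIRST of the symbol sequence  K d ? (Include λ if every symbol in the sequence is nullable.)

{ d, m }

Add FIRST(K)\{λ} = { m }; K is nullable, continue.
d is a terminal; add {d} and stop.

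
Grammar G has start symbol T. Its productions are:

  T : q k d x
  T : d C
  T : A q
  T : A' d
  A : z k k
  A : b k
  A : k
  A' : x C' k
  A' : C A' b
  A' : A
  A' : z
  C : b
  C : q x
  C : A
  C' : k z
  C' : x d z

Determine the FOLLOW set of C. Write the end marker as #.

In T : d C: C is at the end, add FOLLOW(T) = { # }.
In A' : C A' b: add FIRST(A' b) = { b, k, q, x, z }.
Union: FOLLOW(C) = { #, b, k, q, x, z }.

{ #, b, k, q, x, z }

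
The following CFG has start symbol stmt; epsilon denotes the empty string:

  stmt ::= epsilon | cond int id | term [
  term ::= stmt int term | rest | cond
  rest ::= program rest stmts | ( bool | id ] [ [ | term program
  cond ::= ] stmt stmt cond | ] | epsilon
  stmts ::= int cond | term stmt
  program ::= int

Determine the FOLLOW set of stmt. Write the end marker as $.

stmt is the start symbol, so $ ∈ FOLLOW(stmt).
In term ::= stmt int term: add FIRST(int term) = { int }.
In cond ::= ] stmt stmt cond: add FIRST(stmt cond)\{epsilon} = { (, [, ], id, int }.
  Since stmt cond is nullable, also add FOLLOW(cond) = { (, [, ], id, int }.
In cond ::= ] stmt stmt cond: add FIRST(cond)\{epsilon} = { ] }.
  Since cond is nullable, also add FOLLOW(cond) = { (, [, ], id, int }.
In stmts ::= term stmt: stmt is at the end, add FOLLOW(stmts) = { (, [, ], id, int }.
Union: FOLLOW(stmt) = { $, (, [, ], id, int }.

{ $, (, [, ], id, int }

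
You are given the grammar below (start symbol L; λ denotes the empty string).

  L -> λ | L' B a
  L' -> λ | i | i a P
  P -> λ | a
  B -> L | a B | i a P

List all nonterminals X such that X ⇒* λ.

Directly nullable (have an λ-production): L, L', P.
B -> L with every symbol nullable, so B is nullable.

{ B, L, L', P }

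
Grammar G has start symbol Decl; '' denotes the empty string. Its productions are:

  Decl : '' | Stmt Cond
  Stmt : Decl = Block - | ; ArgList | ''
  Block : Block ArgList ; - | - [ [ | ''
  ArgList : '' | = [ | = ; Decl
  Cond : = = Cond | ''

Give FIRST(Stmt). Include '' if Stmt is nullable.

From Stmt : Decl = Block -: Decl nullable, take FIRST(Decl) ∪ {=} = { ;, = }.
Stmt : ; ArgList contributes {;}.
Stmt : '' contributes ''.
Union: FIRST(Stmt) = { ;, =, '' }.

{ ;, =, '' }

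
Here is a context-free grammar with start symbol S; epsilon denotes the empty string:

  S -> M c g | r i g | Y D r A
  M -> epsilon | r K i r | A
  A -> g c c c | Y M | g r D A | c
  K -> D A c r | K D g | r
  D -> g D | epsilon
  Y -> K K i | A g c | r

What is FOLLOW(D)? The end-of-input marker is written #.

In S -> Y D r A: add FIRST(r A) = { r }.
In A -> g r D A: add FIRST(A) = { c, g, r }.
In K -> D A c r: add FIRST(A c r) = { c, g, r }.
In K -> K D g: add FIRST(g) = { g }.
In D -> g D: D is at the end, add FOLLOW(D) = { c, g, r }.
Union: FOLLOW(D) = { c, g, r }.

{ c, g, r }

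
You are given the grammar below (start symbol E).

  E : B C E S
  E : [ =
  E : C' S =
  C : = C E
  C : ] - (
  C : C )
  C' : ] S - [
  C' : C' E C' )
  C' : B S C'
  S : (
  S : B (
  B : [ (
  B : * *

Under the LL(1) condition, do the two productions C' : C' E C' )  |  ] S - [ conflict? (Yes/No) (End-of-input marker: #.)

FIRST(C' E C' )) = { *, [, ] } and FIRST(] S - [) = { ] }.
Both contain ], so the two alternatives are not disjoint — LL(1) conflict.

Yes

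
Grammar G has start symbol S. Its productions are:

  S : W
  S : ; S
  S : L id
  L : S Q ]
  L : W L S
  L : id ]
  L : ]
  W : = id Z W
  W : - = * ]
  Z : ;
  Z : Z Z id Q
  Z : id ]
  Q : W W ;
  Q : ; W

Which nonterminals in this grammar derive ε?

{ } (none)

No nonterminal has an empty production or an RHS whose symbols are all nullable.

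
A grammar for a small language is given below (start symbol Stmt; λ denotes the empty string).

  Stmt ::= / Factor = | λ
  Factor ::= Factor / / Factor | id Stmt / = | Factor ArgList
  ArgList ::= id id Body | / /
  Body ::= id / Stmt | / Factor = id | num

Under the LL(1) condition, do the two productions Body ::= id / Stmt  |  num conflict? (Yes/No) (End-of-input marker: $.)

No

FIRST(id / Stmt) = { id } and FIRST(num) = { num }.
The FIRST sets are disjoint and neither alternative is nullable — no conflict.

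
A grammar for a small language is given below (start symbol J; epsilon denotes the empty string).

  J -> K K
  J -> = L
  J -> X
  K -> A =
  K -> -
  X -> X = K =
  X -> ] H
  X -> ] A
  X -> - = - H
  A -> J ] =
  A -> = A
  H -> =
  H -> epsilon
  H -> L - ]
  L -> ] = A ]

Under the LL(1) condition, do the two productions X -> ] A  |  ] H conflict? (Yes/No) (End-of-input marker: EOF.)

Yes

FIRST(] A) = { ] } and FIRST(] H) = { ] }.
Both contain ], so the two alternatives are not disjoint — LL(1) conflict.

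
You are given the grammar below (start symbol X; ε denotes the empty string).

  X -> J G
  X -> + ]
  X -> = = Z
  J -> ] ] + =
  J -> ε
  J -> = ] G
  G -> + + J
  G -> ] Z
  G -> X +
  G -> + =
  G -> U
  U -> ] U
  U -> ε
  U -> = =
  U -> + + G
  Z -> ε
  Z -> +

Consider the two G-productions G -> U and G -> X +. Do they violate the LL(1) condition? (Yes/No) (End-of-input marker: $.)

Yes

FIRST(U) = { +, =, ], ε } and FIRST(X +) = { +, =, ] }.
Both contain +, so the two alternatives are not disjoint — LL(1) conflict.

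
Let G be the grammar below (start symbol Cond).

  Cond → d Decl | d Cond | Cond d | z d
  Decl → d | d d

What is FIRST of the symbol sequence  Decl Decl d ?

{ d }

Add FIRST(Decl) = { d }; Decl is not nullable, stop.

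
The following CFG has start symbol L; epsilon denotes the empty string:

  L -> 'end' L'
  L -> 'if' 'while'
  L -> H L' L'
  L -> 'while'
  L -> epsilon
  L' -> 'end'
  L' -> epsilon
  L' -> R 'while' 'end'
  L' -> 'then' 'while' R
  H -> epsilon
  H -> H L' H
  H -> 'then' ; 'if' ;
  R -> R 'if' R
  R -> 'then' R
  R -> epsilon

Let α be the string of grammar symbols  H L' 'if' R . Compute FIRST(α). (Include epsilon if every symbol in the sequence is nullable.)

Add FIRST(H)\{epsilon} = { 'end', 'if', 'then', 'while' }; H is nullable, continue.
Add FIRST(L')\{epsilon} = { 'end', 'if', 'then', 'while' }; L' is nullable, continue.
'if' is a terminal; add {'if'} and stop.

{ 'end', 'if', 'then', 'while' }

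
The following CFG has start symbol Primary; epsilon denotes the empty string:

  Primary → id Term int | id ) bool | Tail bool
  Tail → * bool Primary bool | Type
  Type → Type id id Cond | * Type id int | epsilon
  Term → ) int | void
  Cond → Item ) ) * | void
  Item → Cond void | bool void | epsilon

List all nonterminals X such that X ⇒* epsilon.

{ Item, Tail, Type }

Directly nullable (have an epsilon-production): Type, Item.
Tail → Type with every symbol nullable, so Tail is nullable.
No other nonterminal has a production whose RHS symbols are all nullable.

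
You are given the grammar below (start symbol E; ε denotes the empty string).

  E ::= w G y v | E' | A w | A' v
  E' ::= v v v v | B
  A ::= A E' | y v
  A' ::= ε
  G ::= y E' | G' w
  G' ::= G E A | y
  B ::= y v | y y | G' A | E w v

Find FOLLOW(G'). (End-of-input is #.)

{ w, y }

In G ::= G' w: add FIRST(w) = { w }.
In B ::= G' A: add FIRST(A) = { y }.
Union: FOLLOW(G') = { w, y }.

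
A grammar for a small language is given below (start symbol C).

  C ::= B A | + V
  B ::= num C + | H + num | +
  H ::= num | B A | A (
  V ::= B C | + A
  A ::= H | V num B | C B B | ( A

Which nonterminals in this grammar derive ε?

{ } (none)

No nonterminal has an empty production or an RHS whose symbols are all nullable.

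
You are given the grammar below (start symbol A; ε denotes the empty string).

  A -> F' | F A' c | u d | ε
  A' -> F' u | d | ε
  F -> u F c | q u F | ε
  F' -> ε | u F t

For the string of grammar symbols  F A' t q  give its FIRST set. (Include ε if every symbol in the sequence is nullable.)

Add FIRST(F)\{ε} = { q, u }; F is nullable, continue.
Add FIRST(A')\{ε} = { d, u }; A' is nullable, continue.
t is a terminal; add {t} and stop.

{ d, q, t, u }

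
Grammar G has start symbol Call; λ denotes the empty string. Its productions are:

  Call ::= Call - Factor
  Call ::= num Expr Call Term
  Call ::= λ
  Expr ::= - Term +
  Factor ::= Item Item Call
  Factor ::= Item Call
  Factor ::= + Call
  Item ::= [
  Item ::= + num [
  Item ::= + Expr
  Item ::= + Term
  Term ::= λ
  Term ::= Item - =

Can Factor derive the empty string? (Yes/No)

Nullable nonterminals: Call, Term.
No production of Factor has an RHS whose symbols are all nullable, so Factor is not nullable.

No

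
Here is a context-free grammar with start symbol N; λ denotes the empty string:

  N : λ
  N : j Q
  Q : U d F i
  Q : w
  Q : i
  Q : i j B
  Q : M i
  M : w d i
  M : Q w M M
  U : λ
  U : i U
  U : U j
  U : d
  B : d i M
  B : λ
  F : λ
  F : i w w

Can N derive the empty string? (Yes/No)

N has an λ-production, so N ⇒ λ.

Yes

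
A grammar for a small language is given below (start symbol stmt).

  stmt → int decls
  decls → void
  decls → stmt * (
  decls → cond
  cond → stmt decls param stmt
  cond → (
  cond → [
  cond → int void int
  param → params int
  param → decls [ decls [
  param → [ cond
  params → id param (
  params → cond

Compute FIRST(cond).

From cond → stmt decls param stmt: add FIRST(stmt) = { int }.
cond → ( contributes {(}.
cond → [ contributes {[}.
cond → int void int contributes {int}.
Union: FIRST(cond) = { (, [, int }.

{ (, [, int }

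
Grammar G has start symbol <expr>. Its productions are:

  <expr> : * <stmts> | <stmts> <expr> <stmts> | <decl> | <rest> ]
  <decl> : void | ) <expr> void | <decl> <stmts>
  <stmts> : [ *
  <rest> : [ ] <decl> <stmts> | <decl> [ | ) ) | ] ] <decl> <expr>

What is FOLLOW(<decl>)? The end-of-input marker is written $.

{ $, ), *, [, ], void }

In <expr> : <decl>: <decl> is at the end, add FOLLOW(<expr>) = { $, [, ], void }.
In <decl> : <decl> <stmts>: add FIRST(<stmts>) = { [ }.
In <rest> : [ ] <decl> <stmts>: add FIRST(<stmts>) = { [ }.
In <rest> : <decl> [: add FIRST([) = { [ }.
In <rest> : ] ] <decl> <expr>: add FIRST(<expr>) = { ), *, [, ], void }.
Union: FOLLOW(<decl>) = { $, ), *, [, ], void }.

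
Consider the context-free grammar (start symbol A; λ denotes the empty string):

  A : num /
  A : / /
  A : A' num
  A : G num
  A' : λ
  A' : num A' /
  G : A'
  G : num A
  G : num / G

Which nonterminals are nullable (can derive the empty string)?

{ A', G }

Directly nullable (have an λ-production): A'.
G : A' with every symbol nullable, so G is nullable.
No other nonterminal has a production whose RHS symbols are all nullable.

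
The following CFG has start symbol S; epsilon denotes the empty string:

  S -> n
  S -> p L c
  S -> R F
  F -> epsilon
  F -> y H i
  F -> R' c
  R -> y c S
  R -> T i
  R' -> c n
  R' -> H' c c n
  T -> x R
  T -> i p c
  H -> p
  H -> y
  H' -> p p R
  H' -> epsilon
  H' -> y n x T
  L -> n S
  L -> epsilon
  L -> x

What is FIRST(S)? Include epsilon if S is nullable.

{ i, n, p, x, y }

S -> n contributes {n}.
S -> p L c contributes {p}.
From S -> R F: add FIRST(R) = { i, x, y }.
Union: FIRST(S) = { i, n, p, x, y }.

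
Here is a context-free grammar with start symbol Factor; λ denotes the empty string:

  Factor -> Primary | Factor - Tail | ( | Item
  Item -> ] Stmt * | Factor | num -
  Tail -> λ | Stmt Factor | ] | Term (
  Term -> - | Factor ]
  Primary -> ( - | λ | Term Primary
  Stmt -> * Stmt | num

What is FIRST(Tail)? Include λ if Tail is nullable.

Tail -> λ contributes λ.
From Tail -> Stmt Factor: add FIRST(Stmt) = { *, num }.
Tail -> ] contributes {]}.
From Tail -> Term (: add FIRST(Term) = { (, -, ], num }.
Union: FIRST(Tail) = { (, *, -, ], num, λ }.

{ (, *, -, ], num, λ }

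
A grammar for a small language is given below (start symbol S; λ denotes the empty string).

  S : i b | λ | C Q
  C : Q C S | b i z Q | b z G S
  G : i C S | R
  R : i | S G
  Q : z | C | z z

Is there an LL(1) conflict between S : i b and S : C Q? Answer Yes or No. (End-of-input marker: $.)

FIRST(i b) = { i } and FIRST(C Q) = { b, z }.
The FIRST sets are disjoint and neither alternative is nullable — no conflict.

No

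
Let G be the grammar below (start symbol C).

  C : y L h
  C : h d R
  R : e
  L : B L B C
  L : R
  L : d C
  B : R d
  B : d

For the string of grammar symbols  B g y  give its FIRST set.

{ d, e }

Add FIRST(B) = { d, e }; B is not nullable, stop.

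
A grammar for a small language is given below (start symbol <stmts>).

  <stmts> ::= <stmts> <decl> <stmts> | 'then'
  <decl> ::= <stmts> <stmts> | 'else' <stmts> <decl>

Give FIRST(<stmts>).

{ 'then' }

From <stmts> ::= <stmts> <decl> <stmts>: add FIRST(<stmts>) = { 'then' }.
<stmts> ::= 'then' contributes {'then'}.
Union: FIRST(<stmts>) = { 'then' }.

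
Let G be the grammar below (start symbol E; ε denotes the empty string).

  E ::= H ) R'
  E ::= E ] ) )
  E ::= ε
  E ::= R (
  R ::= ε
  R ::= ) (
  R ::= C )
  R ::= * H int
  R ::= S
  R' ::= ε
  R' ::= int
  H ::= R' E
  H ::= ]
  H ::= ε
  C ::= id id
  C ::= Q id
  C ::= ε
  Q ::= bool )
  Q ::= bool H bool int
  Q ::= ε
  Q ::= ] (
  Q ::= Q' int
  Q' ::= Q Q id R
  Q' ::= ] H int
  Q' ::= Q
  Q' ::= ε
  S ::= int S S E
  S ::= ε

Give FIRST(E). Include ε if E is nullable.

From E ::= H ) R': H nullable, take FIRST(H) ∪ {)} = { (, ), *, ], bool, id, int }.
From E ::= E ] ) ): E nullable, take FIRST(E) ∪ {]} = { (, ), *, ], bool, id, int }.
E ::= ε contributes ε.
From E ::= R (: R nullable, take FIRST(R) ∪ {(} = { (, ), *, ], bool, id, int }.
Union: FIRST(E) = { (, ), *, ], bool, id, int, ε }.

{ (, ), *, ], bool, id, int, ε }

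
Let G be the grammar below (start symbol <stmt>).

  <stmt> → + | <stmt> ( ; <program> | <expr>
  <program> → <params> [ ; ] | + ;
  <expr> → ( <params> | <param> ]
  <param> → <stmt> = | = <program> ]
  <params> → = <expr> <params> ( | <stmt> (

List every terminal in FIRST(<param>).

From <param> → <stmt> =: add FIRST(<stmt>) = { (, +, = }.
<param> → = <program> ] contributes {=}.
Union: FIRST(<param>) = { (, +, = }.

{ (, +, = }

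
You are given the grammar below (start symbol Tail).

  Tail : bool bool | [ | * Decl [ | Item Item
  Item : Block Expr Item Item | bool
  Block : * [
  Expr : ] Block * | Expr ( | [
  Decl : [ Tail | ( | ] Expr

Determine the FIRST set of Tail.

{ *, [, bool }

Tail : bool bool contributes {bool}.
Tail : [ contributes {[}.
Tail : * Decl [ contributes {*}.
From Tail : Item Item: add FIRST(Item) = { *, bool }.
Union: FIRST(Tail) = { *, [, bool }.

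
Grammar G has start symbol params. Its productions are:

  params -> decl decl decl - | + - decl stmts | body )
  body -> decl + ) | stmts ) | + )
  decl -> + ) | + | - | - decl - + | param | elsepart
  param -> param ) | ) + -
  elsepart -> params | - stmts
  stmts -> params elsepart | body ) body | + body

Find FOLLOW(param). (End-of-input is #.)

In decl -> param: param is at the end, add FOLLOW(decl) = { ), +, - }.
In param -> param ): add FIRST()) = { ) }.
Union: FOLLOW(param) = { ), +, - }.

{ ), +, - }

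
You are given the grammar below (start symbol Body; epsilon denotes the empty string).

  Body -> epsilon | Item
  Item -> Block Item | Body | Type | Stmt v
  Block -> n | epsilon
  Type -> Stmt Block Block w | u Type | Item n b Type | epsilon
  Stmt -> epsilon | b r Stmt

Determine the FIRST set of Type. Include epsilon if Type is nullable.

{ b, n, u, v, w, epsilon }

From Type -> Stmt Block Block w: Stmt, Block, Block nullable, take FIRST(Stmt) ∪ FIRST(Block) ∪ FIRST(Block) ∪ {w} = { b, n, w }.
Type -> u Type contributes {u}.
From Type -> Item n b Type: Item nullable, take FIRST(Item) ∪ {n} = { b, n, u, v, w }.
Type -> epsilon contributes epsilon.
Union: FIRST(Type) = { b, n, u, v, w, epsilon }.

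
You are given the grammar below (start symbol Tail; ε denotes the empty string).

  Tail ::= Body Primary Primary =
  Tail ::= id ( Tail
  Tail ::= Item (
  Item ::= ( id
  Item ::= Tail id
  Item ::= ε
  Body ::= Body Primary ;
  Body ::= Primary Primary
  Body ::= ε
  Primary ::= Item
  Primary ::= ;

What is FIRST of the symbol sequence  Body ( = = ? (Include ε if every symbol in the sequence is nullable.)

{ (, ;, =, id }

Add FIRST(Body)\{ε} = { (, ;, =, id }; Body is nullable, continue.
( is a terminal; add {(} and stop.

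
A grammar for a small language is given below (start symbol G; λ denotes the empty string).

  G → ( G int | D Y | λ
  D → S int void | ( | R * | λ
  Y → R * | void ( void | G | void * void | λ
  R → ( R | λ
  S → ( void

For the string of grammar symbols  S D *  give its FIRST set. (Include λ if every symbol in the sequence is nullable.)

{ ( }

Add FIRST(S) = { ( }; S is not nullable, stop.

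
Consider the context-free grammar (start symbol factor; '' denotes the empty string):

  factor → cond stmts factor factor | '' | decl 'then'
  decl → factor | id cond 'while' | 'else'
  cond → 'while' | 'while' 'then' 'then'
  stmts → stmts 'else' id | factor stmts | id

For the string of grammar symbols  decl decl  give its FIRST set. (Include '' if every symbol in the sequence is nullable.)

{ 'else', 'then', 'while', id, '' }

Add FIRST(decl)\{''} = { 'else', 'then', 'while', id }; decl is nullable, continue.
Add FIRST(decl)\{''} = { 'else', 'then', 'while', id }; decl is nullable, continue.
Every symbol is nullable, so include ''.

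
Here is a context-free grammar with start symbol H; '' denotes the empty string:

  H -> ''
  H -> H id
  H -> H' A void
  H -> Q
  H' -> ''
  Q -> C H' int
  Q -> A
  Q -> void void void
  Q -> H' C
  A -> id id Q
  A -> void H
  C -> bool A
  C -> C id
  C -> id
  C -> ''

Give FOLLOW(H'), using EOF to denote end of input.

In H -> H' A void: add FIRST(A void) = { id, void }.
In Q -> C H' int: add FIRST(int) = { int }.
In Q -> H' C: add FIRST(C)\{''} = { bool, id }.
  Since C is nullable, also add FOLLOW(Q) = { EOF, id, int, void }.
Union: FOLLOW(H') = { EOF, bool, id, int, void }.

{ EOF, bool, id, int, void }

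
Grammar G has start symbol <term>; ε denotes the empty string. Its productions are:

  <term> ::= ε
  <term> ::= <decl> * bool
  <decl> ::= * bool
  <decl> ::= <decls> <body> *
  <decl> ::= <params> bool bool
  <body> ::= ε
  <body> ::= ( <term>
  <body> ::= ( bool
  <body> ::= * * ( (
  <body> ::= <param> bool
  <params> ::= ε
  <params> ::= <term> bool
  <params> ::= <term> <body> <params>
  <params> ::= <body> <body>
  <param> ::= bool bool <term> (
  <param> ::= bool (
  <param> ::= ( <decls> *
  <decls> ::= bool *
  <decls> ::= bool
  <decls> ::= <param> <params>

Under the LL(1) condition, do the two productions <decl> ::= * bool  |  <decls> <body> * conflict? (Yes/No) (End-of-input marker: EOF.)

No

FIRST(* bool) = { * } and FIRST(<decls> <body> *) = { (, bool }.
The FIRST sets are disjoint and neither alternative is nullable — no conflict.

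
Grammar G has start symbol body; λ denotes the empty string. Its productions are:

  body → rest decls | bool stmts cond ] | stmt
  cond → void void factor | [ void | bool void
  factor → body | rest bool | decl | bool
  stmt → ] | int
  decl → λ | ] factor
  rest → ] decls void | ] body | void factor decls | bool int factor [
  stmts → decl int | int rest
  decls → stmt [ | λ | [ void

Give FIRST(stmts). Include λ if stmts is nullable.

From stmts → decl int: decl nullable, take FIRST(decl) ∪ {int} = { ], int }.
stmts → int rest contributes {int}.
Union: FIRST(stmts) = { ], int }.

{ ], int }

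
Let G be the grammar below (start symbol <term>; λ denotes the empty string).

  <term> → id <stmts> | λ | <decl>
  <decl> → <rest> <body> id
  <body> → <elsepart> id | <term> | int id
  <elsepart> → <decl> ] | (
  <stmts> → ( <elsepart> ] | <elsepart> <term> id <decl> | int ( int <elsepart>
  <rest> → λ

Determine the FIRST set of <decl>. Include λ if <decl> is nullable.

{ (, id, int }

From <decl> → <rest> <body> id: <rest>, <body> nullable, take FIRST(<rest>) ∪ FIRST(<body>) ∪ {id} = { (, id, int }.
Union: FIRST(<decl>) = { (, id, int }.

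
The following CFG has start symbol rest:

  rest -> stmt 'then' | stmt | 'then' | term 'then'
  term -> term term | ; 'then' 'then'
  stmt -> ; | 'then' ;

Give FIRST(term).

{ ; }

From term -> term term: add FIRST(term) = { ; }.
term -> ; 'then' 'then' contributes {;}.
Union: FIRST(term) = { ; }.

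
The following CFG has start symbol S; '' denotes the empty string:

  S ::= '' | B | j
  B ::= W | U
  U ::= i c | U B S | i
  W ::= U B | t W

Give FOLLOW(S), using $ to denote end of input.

{ $, i, j, t }

S is the start symbol, so $ ∈ FOLLOW(S).
In U ::= U B S: S is at the end, add FOLLOW(U) = { $, i, j, t }.
Union: FOLLOW(S) = { $, i, j, t }.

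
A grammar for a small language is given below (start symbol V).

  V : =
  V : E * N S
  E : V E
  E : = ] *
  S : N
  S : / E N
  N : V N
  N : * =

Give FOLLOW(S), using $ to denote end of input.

{ $, *, = }

In V : E * N S: S is at the end, add FOLLOW(V) = { $, *, = }.
Union: FOLLOW(S) = { $, *, = }.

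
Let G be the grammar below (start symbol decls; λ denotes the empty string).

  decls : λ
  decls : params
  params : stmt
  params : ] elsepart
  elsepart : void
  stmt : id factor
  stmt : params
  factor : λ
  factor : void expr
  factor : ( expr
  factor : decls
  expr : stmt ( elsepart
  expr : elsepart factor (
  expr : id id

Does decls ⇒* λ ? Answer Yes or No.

decls has an λ-production, so decls ⇒ λ.

Yes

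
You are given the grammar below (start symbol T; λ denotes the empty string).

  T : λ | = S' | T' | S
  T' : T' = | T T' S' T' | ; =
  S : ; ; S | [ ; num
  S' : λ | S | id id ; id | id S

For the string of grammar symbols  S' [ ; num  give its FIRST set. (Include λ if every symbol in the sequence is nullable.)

{ ;, [, id }

Add FIRST(S')\{λ} = { ;, [, id }; S' is nullable, continue.
[ is a terminal; add {[} and stop.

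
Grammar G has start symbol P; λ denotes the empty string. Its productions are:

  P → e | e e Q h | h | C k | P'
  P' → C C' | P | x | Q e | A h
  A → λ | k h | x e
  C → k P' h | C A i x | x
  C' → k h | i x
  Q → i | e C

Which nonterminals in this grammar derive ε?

{ A }

Directly nullable (have an λ-production): A.
No other nonterminal has a production whose RHS symbols are all nullable.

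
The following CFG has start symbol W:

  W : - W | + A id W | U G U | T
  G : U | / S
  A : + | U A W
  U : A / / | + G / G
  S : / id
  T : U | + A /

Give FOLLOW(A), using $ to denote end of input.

{ +, -, /, id }

In W : + A id W: add FIRST(id W) = { id }.
In A : U A W: add FIRST(W) = { +, - }.
In U : A / /: add FIRST(/ /) = { / }.
In T : + A /: add FIRST(/) = { / }.
Union: FOLLOW(A) = { +, -, /, id }.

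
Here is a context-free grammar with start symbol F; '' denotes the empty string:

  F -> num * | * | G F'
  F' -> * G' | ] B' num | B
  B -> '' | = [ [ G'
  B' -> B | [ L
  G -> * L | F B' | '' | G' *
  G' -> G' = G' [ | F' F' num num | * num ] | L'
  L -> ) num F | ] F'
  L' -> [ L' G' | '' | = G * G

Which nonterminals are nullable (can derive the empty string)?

Directly nullable (have an ''-production): B, G, L'.
F' -> B with every symbol nullable, so F' is nullable.
B' -> B with every symbol nullable, so B' is nullable.
G' -> L' with every symbol nullable, so G' is nullable.
F -> G F' with every symbol nullable, so F is nullable.
No other nonterminal has a production whose RHS symbols are all nullable.

{ B, B', F, F', G, G', L' }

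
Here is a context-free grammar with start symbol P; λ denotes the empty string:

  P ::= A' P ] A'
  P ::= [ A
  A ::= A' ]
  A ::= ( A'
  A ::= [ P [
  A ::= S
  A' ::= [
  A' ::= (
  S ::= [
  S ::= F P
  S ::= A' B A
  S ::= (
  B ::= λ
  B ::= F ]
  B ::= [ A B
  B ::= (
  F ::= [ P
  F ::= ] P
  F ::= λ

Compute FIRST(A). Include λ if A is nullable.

From A ::= A' ]: add FIRST(A') = { (, [ }.
A ::= ( A' contributes {(}.
A ::= [ P [ contributes {[}.
From A ::= S: add FIRST(S) = { (, [, ] }.
Union: FIRST(A) = { (, [, ] }.

{ (, [, ] }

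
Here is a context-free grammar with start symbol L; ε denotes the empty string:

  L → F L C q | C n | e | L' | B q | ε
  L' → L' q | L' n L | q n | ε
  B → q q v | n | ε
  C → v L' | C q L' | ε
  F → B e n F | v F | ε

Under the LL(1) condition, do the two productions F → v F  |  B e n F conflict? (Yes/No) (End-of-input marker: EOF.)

No

FIRST(v F) = { v } and FIRST(B e n F) = { e, n, q }.
The FIRST sets are disjoint and neither alternative is nullable — no conflict.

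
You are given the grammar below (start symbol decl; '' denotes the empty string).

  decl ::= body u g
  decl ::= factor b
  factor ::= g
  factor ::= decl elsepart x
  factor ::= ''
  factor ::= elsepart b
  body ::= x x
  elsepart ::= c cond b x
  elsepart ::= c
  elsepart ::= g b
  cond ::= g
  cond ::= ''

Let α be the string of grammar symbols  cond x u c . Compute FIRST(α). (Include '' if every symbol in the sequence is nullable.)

Add FIRST(cond)\{''} = { g }; cond is nullable, continue.
x is a terminal; add {x} and stop.

{ g, x }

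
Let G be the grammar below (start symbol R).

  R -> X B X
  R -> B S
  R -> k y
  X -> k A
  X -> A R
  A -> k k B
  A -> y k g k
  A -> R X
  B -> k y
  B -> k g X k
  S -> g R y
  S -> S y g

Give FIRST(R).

From R -> X B X: add FIRST(X) = { k, y }.
From R -> B S: add FIRST(B) = { k }.
R -> k y contributes {k}.
Union: FIRST(R) = { k, y }.

{ k, y }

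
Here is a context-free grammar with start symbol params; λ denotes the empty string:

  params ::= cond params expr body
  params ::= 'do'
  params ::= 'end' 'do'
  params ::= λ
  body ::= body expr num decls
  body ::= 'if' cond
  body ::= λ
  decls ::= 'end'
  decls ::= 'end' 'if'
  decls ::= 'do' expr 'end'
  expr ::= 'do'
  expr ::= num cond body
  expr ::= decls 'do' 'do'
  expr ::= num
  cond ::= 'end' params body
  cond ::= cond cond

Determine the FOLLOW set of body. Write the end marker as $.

In params ::= cond params expr body: body is at the end, add FOLLOW(params) = { $, 'do', 'end', 'if', num }.
In body ::= body expr num decls: add FIRST(expr num decls) = { 'do', 'end', num }.
In expr ::= num cond body: body is at the end, add FOLLOW(expr) = { $, 'do', 'end', 'if', num }.
In cond ::= 'end' params body: body is at the end, add FOLLOW(cond) = { $, 'do', 'end', 'if', num }.
Union: FOLLOW(body) = { $, 'do', 'end', 'if', num }.

{ $, 'do', 'end', 'if', num }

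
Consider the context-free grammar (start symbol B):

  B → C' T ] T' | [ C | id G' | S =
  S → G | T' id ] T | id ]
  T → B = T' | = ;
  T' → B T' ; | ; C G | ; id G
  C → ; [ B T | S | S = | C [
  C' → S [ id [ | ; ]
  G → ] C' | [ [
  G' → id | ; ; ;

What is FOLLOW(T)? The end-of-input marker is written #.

In B → C' T ] T': add FIRST(] T') = { ] }.
In S → T' id ] T: T is at the end, add FOLLOW(S) = { #, ;, =, [, ], id }.
In C → ; [ B T: T is at the end, add FOLLOW(C) = { #, ;, =, [, ], id }.
Union: FOLLOW(T) = { #, ;, =, [, ], id }.

{ #, ;, =, [, ], id }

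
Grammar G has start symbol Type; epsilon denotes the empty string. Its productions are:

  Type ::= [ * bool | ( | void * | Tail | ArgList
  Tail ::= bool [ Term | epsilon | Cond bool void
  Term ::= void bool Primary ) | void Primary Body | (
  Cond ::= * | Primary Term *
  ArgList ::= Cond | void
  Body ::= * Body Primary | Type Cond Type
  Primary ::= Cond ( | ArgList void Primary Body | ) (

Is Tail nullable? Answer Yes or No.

Yes

Tail has an epsilon-production, so Tail ⇒ epsilon.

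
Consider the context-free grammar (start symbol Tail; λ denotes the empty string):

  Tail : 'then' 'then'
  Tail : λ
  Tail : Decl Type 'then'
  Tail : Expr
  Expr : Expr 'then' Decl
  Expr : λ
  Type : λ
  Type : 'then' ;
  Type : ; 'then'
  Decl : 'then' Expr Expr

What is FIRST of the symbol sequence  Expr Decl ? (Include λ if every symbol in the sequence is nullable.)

Add FIRST(Expr)\{λ} = { 'then' }; Expr is nullable, continue.
Add FIRST(Decl) = { 'then' }; Decl is not nullable, stop.

{ 'then' }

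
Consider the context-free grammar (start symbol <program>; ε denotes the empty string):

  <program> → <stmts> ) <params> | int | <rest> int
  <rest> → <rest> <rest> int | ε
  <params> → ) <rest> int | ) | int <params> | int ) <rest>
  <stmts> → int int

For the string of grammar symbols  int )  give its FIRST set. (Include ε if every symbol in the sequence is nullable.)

{ int }

int is a terminal; add {int} and stop.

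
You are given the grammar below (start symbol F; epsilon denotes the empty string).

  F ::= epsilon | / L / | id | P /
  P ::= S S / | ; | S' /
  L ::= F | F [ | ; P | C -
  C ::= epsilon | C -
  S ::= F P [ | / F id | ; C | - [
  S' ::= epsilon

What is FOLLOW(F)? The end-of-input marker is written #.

F is the start symbol, so # ∈ FOLLOW(F).
In L ::= F: F is at the end, add FOLLOW(L) = { / }.
In L ::= F [: add FIRST([) = { [ }.
In S ::= F P [: add FIRST(P [) = { -, /, ;, id }.
In S ::= / F id: add FIRST(id) = { id }.
Union: FOLLOW(F) = { #, -, /, ;, [, id }.

{ #, -, /, ;, [, id }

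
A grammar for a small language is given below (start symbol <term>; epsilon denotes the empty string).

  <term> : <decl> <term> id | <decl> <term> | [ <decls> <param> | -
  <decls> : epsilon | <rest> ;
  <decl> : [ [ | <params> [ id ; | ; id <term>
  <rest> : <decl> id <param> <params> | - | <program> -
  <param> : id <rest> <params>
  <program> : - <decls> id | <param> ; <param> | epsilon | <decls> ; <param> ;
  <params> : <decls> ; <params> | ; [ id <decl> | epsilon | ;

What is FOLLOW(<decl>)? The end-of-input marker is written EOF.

In <term> : <decl> <term> id: add FIRST(<term> id) = { -, ;, [, id }.
In <term> : <decl> <term>: add FIRST(<term>) = { -, ;, [, id }.
In <rest> : <decl> id <param> <params>: add FIRST(id <param> <params>) = { id }.
In <params> : ; [ id <decl>: <decl> is at the end, add FOLLOW(<params>) = { EOF, -, ;, [, id }.
Union: FOLLOW(<decl>) = { EOF, -, ;, [, id }.

{ EOF, -, ;, [, id }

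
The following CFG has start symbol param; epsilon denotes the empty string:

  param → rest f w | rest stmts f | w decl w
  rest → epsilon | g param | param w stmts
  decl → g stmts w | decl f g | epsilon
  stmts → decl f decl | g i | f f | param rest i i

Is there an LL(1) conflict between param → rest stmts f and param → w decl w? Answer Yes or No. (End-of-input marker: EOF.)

FIRST(rest stmts f) = { f, g, w } and FIRST(w decl w) = { w }.
Both contain w, so the two alternatives are not disjoint — LL(1) conflict.

Yes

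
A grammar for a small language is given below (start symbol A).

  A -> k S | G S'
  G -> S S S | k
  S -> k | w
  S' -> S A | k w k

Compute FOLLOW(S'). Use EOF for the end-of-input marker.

{ EOF }

In A -> G S': S' is at the end, add FOLLOW(A) = { EOF }.
Union: FOLLOW(S') = { EOF }.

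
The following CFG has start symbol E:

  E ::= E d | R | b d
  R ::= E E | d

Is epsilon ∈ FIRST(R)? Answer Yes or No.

No nonterminal in this grammar is nullable.
No production of R has an RHS whose symbols are all nullable, so R is not nullable.

No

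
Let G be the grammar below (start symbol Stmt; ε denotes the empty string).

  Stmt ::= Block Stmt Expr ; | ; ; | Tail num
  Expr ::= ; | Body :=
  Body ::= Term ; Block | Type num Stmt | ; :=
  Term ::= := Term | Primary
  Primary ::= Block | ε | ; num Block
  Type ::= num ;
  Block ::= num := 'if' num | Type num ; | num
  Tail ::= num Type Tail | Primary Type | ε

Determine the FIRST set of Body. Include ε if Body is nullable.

{ :=, ;, num }

From Body ::= Term ; Block: Term nullable, take FIRST(Term) ∪ {;} = { :=, ;, num }.
From Body ::= Type num Stmt: add FIRST(Type) = { num }.
Body ::= ; := contributes {;}.
Union: FIRST(Body) = { :=, ;, num }.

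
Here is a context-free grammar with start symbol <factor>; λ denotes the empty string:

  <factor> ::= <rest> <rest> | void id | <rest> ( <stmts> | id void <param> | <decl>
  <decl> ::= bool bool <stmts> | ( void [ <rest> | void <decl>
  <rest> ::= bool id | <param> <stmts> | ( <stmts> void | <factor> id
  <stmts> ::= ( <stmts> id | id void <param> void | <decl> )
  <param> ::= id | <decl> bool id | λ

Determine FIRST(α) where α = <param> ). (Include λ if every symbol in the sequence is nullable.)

Add FIRST(<param>)\{λ} = { (, bool, id, void }; <param> is nullable, continue.
) is a terminal; add {)} and stop.

{ (, ), bool, id, void }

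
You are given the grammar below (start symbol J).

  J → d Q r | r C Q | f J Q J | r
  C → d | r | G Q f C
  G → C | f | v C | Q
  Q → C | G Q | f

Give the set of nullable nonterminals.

{ } (none)

No nonterminal has an empty production or an RHS whose symbols are all nullable.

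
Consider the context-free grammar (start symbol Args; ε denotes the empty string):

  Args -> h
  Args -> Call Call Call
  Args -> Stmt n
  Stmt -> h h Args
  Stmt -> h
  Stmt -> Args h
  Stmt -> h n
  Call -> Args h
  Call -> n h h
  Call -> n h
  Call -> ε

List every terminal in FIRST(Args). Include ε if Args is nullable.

Args -> h contributes {h}.
From Args -> Call Call Call: Call, Call, Call nullable, take FIRST(Call) ∪ FIRST(Call) ∪ FIRST(Call) = { h, n }; also ε since the whole RHS is nullable.
From Args -> Stmt n: add FIRST(Stmt) = { h, n }.
Union: FIRST(Args) = { h, n, ε }.

{ h, n, ε }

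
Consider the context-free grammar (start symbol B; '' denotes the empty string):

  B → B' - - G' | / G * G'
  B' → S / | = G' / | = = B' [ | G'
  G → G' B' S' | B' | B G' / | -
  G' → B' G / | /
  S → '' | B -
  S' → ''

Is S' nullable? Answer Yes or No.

Yes

S' has an ''-production, so S' ⇒ ''.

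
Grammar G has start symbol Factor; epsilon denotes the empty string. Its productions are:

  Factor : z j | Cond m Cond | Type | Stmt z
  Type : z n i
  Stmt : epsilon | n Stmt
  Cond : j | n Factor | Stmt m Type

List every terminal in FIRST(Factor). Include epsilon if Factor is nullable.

{ j, m, n, z }

Factor : z j contributes {z}.
From Factor : Cond m Cond: add FIRST(Cond) = { j, m, n }.
From Factor : Type: add FIRST(Type) = { z }.
From Factor : Stmt z: Stmt nullable, take FIRST(Stmt) ∪ {z} = { n, z }.
Union: FIRST(Factor) = { j, m, n, z }.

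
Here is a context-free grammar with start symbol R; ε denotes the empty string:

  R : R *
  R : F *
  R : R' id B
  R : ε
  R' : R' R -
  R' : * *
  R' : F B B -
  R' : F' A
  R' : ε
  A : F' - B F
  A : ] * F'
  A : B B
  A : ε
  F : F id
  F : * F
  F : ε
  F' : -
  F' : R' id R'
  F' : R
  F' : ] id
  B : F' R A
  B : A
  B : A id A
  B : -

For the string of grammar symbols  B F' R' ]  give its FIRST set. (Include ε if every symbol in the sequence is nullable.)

{ *, -, ], id }

Add FIRST(B)\{ε} = { *, -, ], id }; B is nullable, continue.
Add FIRST(F')\{ε} = { *, -, ], id }; F' is nullable, continue.
Add FIRST(R')\{ε} = { *, -, ], id }; R' is nullable, continue.
] is a terminal; add {]} and stop.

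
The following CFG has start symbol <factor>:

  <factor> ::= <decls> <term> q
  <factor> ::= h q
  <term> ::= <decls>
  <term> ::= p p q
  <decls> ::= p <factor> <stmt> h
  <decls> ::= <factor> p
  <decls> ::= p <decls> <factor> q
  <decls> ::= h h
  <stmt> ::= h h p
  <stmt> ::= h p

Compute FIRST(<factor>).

{ h, p }

From <factor> ::= <decls> <term> q: add FIRST(<decls>) = { h, p }.
<factor> ::= h q contributes {h}.
Union: FIRST(<factor>) = { h, p }.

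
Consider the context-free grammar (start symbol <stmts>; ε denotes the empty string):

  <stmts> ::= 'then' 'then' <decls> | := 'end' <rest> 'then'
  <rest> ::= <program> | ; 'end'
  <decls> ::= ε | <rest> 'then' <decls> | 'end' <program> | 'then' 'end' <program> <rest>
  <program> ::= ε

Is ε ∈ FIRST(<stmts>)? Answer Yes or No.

Nullable nonterminals: <decls>, <program>, <rest>.
No production of <stmts> has an RHS whose symbols are all nullable, so <stmts> is not nullable.

No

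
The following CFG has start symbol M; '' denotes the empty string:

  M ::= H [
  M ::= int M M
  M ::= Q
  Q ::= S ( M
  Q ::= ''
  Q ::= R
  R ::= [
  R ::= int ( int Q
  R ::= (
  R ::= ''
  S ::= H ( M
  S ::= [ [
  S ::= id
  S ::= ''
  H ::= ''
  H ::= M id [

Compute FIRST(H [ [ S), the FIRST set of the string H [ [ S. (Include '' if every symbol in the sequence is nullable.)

{ (, [, id, int }

Add FIRST(H)\{''} = { (, [, id, int }; H is nullable, continue.
[ is a terminal; add {[} and stop.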